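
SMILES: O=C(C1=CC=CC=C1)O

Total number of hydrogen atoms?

6

Hydrogens are implicit in SMILES; fill each atom to its normal valence:
  5 × C (aromatic): 1 H each → 5
  1 × C (aromatic): no H
  1 × C: no H
  1 × O: 1 H
  1 × O: no H
  Total hydrogens = 6.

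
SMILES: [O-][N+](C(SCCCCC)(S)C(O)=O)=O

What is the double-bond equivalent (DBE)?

2

Molecular formula from the SMILES: C7H13NO4S2.
DoU = (2C + 2 + N − H − X)/2 = (2·7 + 2 + 1 − 13 − 0)/2 = 4/2 = 2.
(Structurally: 0 ring(s) + 2 π bond(s) = 2.)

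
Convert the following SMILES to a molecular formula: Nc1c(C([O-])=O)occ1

C5H4NO3-

Heavy atoms from the SMILES: 5 C, 1 N, 3 O.
Implicit hydrogens by atom environment:
  2 × C (aromatic): 1 H each → 2
  2 × C (aromatic): no H
  1 × C: no H
  1 × N: 2 H
  1 × O (aromatic): no H
  1 × O: no H
  1 × O (charge -1): no H
  Total hydrogens = 4.
Net charge -1.
Molecular formula: C5H4NO3-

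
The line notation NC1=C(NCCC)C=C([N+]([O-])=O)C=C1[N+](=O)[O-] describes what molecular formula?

Heavy atoms from the SMILES: 9 C, 4 N, 4 O.
Implicit hydrogens by atom environment:
  4 × C (aromatic): no H
  2 × C: 2 H each → 4
  2 × C (aromatic): 1 H each → 2
  2 × N (charge +1): no H
  2 × O: no H
  2 × O (charge -1): no H
  1 × C: 3 H
  1 × N: 2 H
  1 × N: 1 H
  Total hydrogens = 12.
Molecular formula: C9H12N4O4

C9H12N4O4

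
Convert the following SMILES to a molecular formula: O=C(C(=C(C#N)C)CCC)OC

Heavy atoms from the SMILES: 9 C, 1 N, 2 O.
Implicit hydrogens by atom environment:
  4 × C: no H
  3 × C: 3 H each → 9
  2 × C: 2 H each → 4
  2 × O: no H
  1 × N: no H
  Total hydrogens = 13.
Molecular formula: C9H13NO2

C9H13NO2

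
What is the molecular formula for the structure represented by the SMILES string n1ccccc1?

C5H5N

Heavy atoms from the SMILES: 5 C, 1 N.
Implicit hydrogens by atom environment:
  5 × C (aromatic): 1 H each → 5
  1 × N (aromatic): no H
  Total hydrogens = 5.
Molecular formula: C5H5N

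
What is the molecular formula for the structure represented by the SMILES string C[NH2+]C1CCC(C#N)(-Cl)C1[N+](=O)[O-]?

Heavy atoms from the SMILES: 7 C, 1 Cl, 3 N, 2 O.
Implicit hydrogens by atom environment:
  2 × C: 2 H each → 4
  2 × C: 1 H each → 2
  2 × C: no H
  1 × C: 3 H
  1 × Cl: no H
  1 × N (charge +1): 2 H
  1 × N: no H
  1 × N (charge +1): no H
  1 × O: no H
  1 × O (charge -1): no H
  Total hydrogens = 11.
Net charge +1.
Molecular formula: C7H11ClN3O2+

C7H11ClN3O2+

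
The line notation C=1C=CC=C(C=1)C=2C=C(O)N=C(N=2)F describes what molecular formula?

Heavy atoms from the SMILES: 10 C, 1 F, 2 N, 1 O.
Implicit hydrogens by atom environment:
  6 × C (aromatic): 1 H each → 6
  4 × C (aromatic): no H
  2 × N (aromatic): no H
  1 × F: no H
  1 × O: 1 H
  Total hydrogens = 7.
Molecular formula: C10H7FN2O

C10H7FN2O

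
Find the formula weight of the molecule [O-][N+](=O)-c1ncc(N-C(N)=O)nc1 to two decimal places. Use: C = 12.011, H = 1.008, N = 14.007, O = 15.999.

Molecular formula: C5H5N5O3.
M = 5×12.011 + 5×1.008 + 5×14.007 + 3×15.999 = 183.13 g/mol.

183.13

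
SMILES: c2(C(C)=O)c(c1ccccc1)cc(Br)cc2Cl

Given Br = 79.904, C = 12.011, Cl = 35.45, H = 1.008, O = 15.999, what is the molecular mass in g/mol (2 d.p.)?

309.59

Molecular formula: C14H10BrClO.
M = 1×79.904 + 14×12.011 + 1×35.45 + 10×1.008 + 1×15.999 = 309.59 g/mol.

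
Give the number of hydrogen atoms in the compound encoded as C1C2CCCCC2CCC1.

18

Hydrogens are implicit in SMILES; fill each atom to its normal valence:
  8 × C: 2 H each → 16
  2 × C: 1 H each → 2
  Total hydrogens = 18.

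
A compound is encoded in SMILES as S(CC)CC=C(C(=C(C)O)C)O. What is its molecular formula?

Heavy atoms from the SMILES: 9 C, 2 O, 1 S.
Implicit hydrogens by atom environment:
  3 × C: 3 H each → 9
  3 × C: no H
  2 × C: 2 H each → 4
  2 × O: 1 H each → 2
  1 × C: 1 H
  1 × S: no H
  Total hydrogens = 16.
Molecular formula: C9H16O2S

C9H16O2S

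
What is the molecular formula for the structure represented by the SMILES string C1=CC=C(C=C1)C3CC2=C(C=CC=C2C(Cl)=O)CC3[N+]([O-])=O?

C17H14ClNO3

Heavy atoms from the SMILES: 17 C, 1 Cl, 1 N, 3 O.
Implicit hydrogens by atom environment:
  8 × C (aromatic): 1 H each → 8
  4 × C (aromatic): no H
  2 × C: 2 H each → 4
  2 × C: 1 H each → 2
  2 × O: no H
  1 × C: no H
  1 × Cl: no H
  1 × N (charge +1): no H
  1 × O (charge -1): no H
  Total hydrogens = 14.
Molecular formula: C17H14ClNO3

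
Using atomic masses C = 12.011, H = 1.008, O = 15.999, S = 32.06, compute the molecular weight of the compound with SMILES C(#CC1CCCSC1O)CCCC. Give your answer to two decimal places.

198.32

Molecular formula: C11H18OS.
M = 11×12.011 + 18×1.008 + 1×15.999 + 1×32.06 = 198.32 g/mol.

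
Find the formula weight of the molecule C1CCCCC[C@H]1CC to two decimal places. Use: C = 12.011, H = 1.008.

126.24

Molecular formula: C9H18.
M = 9×12.011 + 18×1.008 = 126.24 g/mol.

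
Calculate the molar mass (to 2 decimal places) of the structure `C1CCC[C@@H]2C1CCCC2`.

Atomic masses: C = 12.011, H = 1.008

138.25

Molecular formula: C10H18.
M = 10×12.011 + 18×1.008 = 138.25 g/mol.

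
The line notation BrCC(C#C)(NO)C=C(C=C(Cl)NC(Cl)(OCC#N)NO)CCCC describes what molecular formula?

C15H21BrCl2N4O3

Heavy atoms from the SMILES: 1 Br, 15 C, 2 Cl, 4 N, 3 O.
Implicit hydrogens by atom environment:
  6 × C: no H
  5 × C: 2 H each → 10
  3 × C: 1 H each → 3
  3 × N: 1 H each → 3
  2 × Cl: no H
  2 × O: 1 H each → 2
  1 × Br: no H
  1 × C: 3 H
  1 × N: no H
  1 × O: no H
  Total hydrogens = 21.
Molecular formula: C15H21BrCl2N4O3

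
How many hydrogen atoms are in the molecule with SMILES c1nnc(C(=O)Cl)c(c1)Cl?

Hydrogens are implicit in SMILES; fill each atom to its normal valence:
  2 × C (aromatic): 1 H each → 2
  2 × C (aromatic): no H
  2 × Cl: no H
  2 × N (aromatic): no H
  1 × C: no H
  1 × O: no H
  Total hydrogens = 2.

2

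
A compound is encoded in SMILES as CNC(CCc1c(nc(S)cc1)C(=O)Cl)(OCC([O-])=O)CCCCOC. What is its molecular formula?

C17H24ClN2O5S-

Heavy atoms from the SMILES: 17 C, 1 Cl, 2 N, 5 O, 1 S.
Implicit hydrogens by atom environment:
  7 × C: 2 H each → 14
  4 × O: no H
  3 × C (aromatic): no H
  3 × C: no H
  2 × C: 3 H each → 6
  2 × C (aromatic): 1 H each → 2
  1 × Cl: no H
  1 × N: 1 H
  1 × N (aromatic): no H
  1 × O (charge -1): no H
  1 × S: 1 H
  Total hydrogens = 24.
Net charge -1.
Molecular formula: C17H24ClN2O5S-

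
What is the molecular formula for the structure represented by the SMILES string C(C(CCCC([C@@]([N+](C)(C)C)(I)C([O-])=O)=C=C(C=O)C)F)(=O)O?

Heavy atoms from the SMILES: 15 C, 1 F, 1 I, 1 N, 5 O.
Implicit hydrogens by atom environment:
  6 × C: no H
  4 × C: 3 H each → 12
  3 × C: 2 H each → 6
  3 × O: no H
  2 × C: 1 H each → 2
  1 × F: no H
  1 × I: no H
  1 × N (charge +1): no H
  1 × O: 1 H
  1 × O (charge -1): no H
  Total hydrogens = 21.
Molecular formula: C15H21FINO5

C15H21FINO5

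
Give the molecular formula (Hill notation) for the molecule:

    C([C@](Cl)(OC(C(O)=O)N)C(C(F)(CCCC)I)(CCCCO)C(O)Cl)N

Heavy atoms from the SMILES: 15 C, 2 Cl, 1 F, 1 I, 2 N, 5 O.
Implicit hydrogens by atom environment:
  8 × C: 2 H each → 16
  4 × C: no H
  3 × O: 1 H each → 3
  2 × C: 1 H each → 2
  2 × Cl: no H
  2 × N: 2 H each → 4
  2 × O: no H
  1 × C: 3 H
  1 × F: no H
  1 × I: no H
  Total hydrogens = 28.
Molecular formula: C15H28Cl2FIN2O5

C15H28Cl2FIN2O5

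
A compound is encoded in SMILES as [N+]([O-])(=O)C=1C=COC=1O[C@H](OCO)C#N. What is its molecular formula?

C7H6N2O6

Heavy atoms from the SMILES: 7 C, 2 N, 6 O.
Implicit hydrogens by atom environment:
  3 × O: no H
  2 × C (aromatic): 1 H each → 2
  2 × C (aromatic): no H
  1 × C: 2 H
  1 × C: 1 H
  1 × C: no H
  1 × N (charge +1): no H
  1 × N: no H
  1 × O: 1 H
  1 × O (aromatic): no H
  1 × O (charge -1): no H
  Total hydrogens = 6.
Molecular formula: C7H6N2O6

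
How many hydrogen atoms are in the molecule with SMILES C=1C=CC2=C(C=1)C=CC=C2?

8

Hydrogens are implicit in SMILES; fill each atom to its normal valence:
  8 × C (aromatic): 1 H each → 8
  2 × C (aromatic): no H
  Total hydrogens = 8.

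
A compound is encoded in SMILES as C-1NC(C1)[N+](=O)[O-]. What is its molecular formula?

Heavy atoms from the SMILES: 3 C, 2 N, 2 O.
Implicit hydrogens by atom environment:
  2 × C: 2 H each → 4
  1 × C: 1 H
  1 × N: 1 H
  1 × N (charge +1): no H
  1 × O: no H
  1 × O (charge -1): no H
  Total hydrogens = 6.
Molecular formula: C3H6N2O2

C3H6N2O2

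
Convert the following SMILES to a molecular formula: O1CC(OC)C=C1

Heavy atoms from the SMILES: 5 C, 2 O.
Implicit hydrogens by atom environment:
  3 × C: 1 H each → 3
  2 × O: no H
  1 × C: 3 H
  1 × C: 2 H
  Total hydrogens = 8.
Molecular formula: C5H8O2

C5H8O2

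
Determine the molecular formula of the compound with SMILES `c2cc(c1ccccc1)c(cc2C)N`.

C13H13N

Heavy atoms from the SMILES: 13 C, 1 N.
Implicit hydrogens by atom environment:
  8 × C (aromatic): 1 H each → 8
  4 × C (aromatic): no H
  1 × C: 3 H
  1 × N: 2 H
  Total hydrogens = 13.
Molecular formula: C13H13N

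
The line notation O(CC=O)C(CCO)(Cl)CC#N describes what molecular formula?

C7H10ClNO3

Heavy atoms from the SMILES: 7 C, 1 Cl, 1 N, 3 O.
Implicit hydrogens by atom environment:
  4 × C: 2 H each → 8
  2 × C: no H
  2 × O: no H
  1 × C: 1 H
  1 × Cl: no H
  1 × N: no H
  1 × O: 1 H
  Total hydrogens = 10.
Molecular formula: C7H10ClNO3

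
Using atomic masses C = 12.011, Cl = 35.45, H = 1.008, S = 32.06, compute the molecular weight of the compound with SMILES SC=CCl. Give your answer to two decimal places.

94.56

Molecular formula: C2H3ClS.
M = 2×12.011 + 1×35.45 + 3×1.008 + 1×32.06 = 94.56 g/mol.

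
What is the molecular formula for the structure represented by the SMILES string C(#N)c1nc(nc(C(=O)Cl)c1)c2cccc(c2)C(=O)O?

C13H6ClN3O3

Heavy atoms from the SMILES: 13 C, 1 Cl, 3 N, 3 O.
Implicit hydrogens by atom environment:
  5 × C (aromatic): 1 H each → 5
  5 × C (aromatic): no H
  3 × C: no H
  2 × N (aromatic): no H
  2 × O: no H
  1 × Cl: no H
  1 × N: no H
  1 × O: 1 H
  Total hydrogens = 6.
Molecular formula: C13H6ClN3O3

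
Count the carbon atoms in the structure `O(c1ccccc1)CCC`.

9

The symbol for carbon appears 9 times in the SMILES. Lowercase c denotes aromatic carbon and counts toward C.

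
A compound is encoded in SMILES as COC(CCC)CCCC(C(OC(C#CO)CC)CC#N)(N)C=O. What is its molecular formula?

Heavy atoms from the SMILES: 18 C, 2 N, 4 O.
Implicit hydrogens by atom environment:
  7 × C: 2 H each → 14
  4 × C: 1 H each → 4
  4 × C: no H
  3 × C: 3 H each → 9
  3 × O: no H
  1 × N: 2 H
  1 × N: no H
  1 × O: 1 H
  Total hydrogens = 30.
Molecular formula: C18H30N2O4

C18H30N2O4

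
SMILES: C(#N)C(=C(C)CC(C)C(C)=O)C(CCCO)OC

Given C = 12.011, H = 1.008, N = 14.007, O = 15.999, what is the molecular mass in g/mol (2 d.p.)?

Molecular formula: C14H23NO3.
M = 14×12.011 + 23×1.008 + 1×14.007 + 3×15.999 = 253.34 g/mol.

253.34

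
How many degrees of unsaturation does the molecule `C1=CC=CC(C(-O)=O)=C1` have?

Molecular formula from the SMILES: C7H6O2.
DoU = (2C + 2 + N − H − X)/2 = (2·7 + 2 + 0 − 6 − 0)/2 = 10/2 = 5.
(Structurally: 1 ring(s) + 4 π bond(s) = 5.)

5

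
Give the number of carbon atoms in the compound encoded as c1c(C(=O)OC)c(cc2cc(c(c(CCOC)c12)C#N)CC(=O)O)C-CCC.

The symbol for carbon appears 22 times in the SMILES. Lowercase c denotes aromatic carbon and counts toward C.

22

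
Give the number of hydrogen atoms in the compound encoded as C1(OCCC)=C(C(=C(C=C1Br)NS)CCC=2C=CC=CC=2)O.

20

Hydrogens are implicit in SMILES; fill each atom to its normal valence:
  6 × C (aromatic): 1 H each → 6
  6 × C (aromatic): no H
  4 × C: 2 H each → 8
  1 × Br: no H
  1 × C: 3 H
  1 × N: 1 H
  1 × O: 1 H
  1 × O: no H
  1 × S: 1 H
  Total hydrogens = 20.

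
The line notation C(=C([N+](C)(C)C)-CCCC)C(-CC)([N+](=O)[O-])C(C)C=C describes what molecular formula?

C16H31N2O2+

Heavy atoms from the SMILES: 16 C, 2 N, 2 O.
Implicit hydrogens by atom environment:
  6 × C: 3 H each → 18
  5 × C: 2 H each → 10
  3 × C: 1 H each → 3
  2 × C: no H
  2 × N (charge +1): no H
  1 × O: no H
  1 × O (charge -1): no H
  Total hydrogens = 31.
Net charge +1.
Molecular formula: C16H31N2O2+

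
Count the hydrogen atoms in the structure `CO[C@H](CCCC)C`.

16

Hydrogens are implicit in SMILES; fill each atom to its normal valence:
  3 × C: 3 H each → 9
  3 × C: 2 H each → 6
  1 × C: 1 H
  1 × O: no H
  Total hydrogens = 16.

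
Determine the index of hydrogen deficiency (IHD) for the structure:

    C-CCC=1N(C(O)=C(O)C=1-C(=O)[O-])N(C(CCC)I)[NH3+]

Molecular formula from the SMILES: C12H20IN3O4.
DoU = (2C + 2 + N − H − X)/2 = (2·12 + 2 + 3 − 20 − 1)/2 = 8/2 = 4.
(Structurally: 1 ring(s) + 3 π bond(s) = 4.)

4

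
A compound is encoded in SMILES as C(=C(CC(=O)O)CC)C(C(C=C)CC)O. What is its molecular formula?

C12H20O3

Heavy atoms from the SMILES: 12 C, 3 O.
Implicit hydrogens by atom environment:
  4 × C: 2 H each → 8
  4 × C: 1 H each → 4
  2 × C: 3 H each → 6
  2 × C: no H
  2 × O: 1 H each → 2
  1 × O: no H
  Total hydrogens = 20.
Molecular formula: C12H20O3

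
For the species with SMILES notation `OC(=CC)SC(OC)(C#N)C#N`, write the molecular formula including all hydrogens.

C7H8N2O2S

Heavy atoms from the SMILES: 7 C, 2 N, 2 O, 1 S.
Implicit hydrogens by atom environment:
  4 × C: no H
  2 × C: 3 H each → 6
  2 × N: no H
  1 × C: 1 H
  1 × O: 1 H
  1 × O: no H
  1 × S: no H
  Total hydrogens = 8.
Molecular formula: C7H8N2O2S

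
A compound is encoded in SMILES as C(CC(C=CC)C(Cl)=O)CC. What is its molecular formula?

C9H15ClO

Heavy atoms from the SMILES: 9 C, 1 Cl, 1 O.
Implicit hydrogens by atom environment:
  3 × C: 2 H each → 6
  3 × C: 1 H each → 3
  2 × C: 3 H each → 6
  1 × C: no H
  1 × Cl: no H
  1 × O: no H
  Total hydrogens = 15.
Molecular formula: C9H15ClO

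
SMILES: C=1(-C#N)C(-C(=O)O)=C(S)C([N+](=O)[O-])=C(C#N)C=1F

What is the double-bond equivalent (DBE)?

10

Molecular formula from the SMILES: C9H2FN3O4S.
DoU = (2C + 2 + N − H − X)/2 = (2·9 + 2 + 3 − 2 − 1)/2 = 20/2 = 10.
(Structurally: 1 ring(s) + 9 π bond(s) = 10.)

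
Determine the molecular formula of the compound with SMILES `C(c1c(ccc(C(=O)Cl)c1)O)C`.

Heavy atoms from the SMILES: 9 C, 1 Cl, 2 O.
Implicit hydrogens by atom environment:
  3 × C (aromatic): 1 H each → 3
  3 × C (aromatic): no H
  1 × C: 3 H
  1 × C: 2 H
  1 × C: no H
  1 × Cl: no H
  1 × O: 1 H
  1 × O: no H
  Total hydrogens = 9.
Molecular formula: C9H9ClO2

C9H9ClO2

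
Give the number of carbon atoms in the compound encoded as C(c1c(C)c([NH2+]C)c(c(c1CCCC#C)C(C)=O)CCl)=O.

The symbol for carbon appears 17 times in the SMILES. Lowercase c denotes aromatic carbon and counts toward C.

17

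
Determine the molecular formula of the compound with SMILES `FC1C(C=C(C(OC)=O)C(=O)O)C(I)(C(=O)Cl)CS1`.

Heavy atoms from the SMILES: 10 C, 1 Cl, 1 F, 1 I, 5 O, 1 S.
Implicit hydrogens by atom environment:
  5 × C: no H
  4 × O: no H
  3 × C: 1 H each → 3
  1 × C: 3 H
  1 × C: 2 H
  1 × Cl: no H
  1 × F: no H
  1 × I: no H
  1 × O: 1 H
  1 × S: no H
  Total hydrogens = 9.
Molecular formula: C10H9ClFIO5S

C10H9ClFIO5S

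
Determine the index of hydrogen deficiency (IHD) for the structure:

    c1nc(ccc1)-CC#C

Molecular formula from the SMILES: C8H7N.
DoU = (2C + 2 + N − H − X)/2 = (2·8 + 2 + 1 − 7 − 0)/2 = 12/2 = 6.
(Structurally: 1 ring(s) + 5 π bond(s) = 6.)

6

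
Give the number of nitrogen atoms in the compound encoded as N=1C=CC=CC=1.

The symbol for nitrogen appears 1 time in the SMILES.

1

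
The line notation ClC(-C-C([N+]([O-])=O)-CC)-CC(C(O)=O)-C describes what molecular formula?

Heavy atoms from the SMILES: 9 C, 1 Cl, 1 N, 4 O.
Implicit hydrogens by atom environment:
  3 × C: 2 H each → 6
  3 × C: 1 H each → 3
  2 × C: 3 H each → 6
  2 × O: no H
  1 × C: no H
  1 × Cl: no H
  1 × N (charge +1): no H
  1 × O: 1 H
  1 × O (charge -1): no H
  Total hydrogens = 16.
Molecular formula: C9H16ClNO4

C9H16ClNO4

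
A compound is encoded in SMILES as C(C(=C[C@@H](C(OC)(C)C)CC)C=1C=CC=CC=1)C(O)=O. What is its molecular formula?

Heavy atoms from the SMILES: 17 C, 3 O.
Implicit hydrogens by atom environment:
  5 × C (aromatic): 1 H each → 5
  4 × C: 3 H each → 12
  3 × C: no H
  2 × C: 2 H each → 4
  2 × C: 1 H each → 2
  2 × O: no H
  1 × C (aromatic): no H
  1 × O: 1 H
  Total hydrogens = 24.
Molecular formula: C17H24O3

C17H24O3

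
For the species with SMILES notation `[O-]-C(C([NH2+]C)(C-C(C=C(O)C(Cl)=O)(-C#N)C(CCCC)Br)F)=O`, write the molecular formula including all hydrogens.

C14H19BrClFN2O4

Heavy atoms from the SMILES: 1 Br, 14 C, 1 Cl, 1 F, 2 N, 4 O.
Implicit hydrogens by atom environment:
  6 × C: no H
  4 × C: 2 H each → 8
  2 × C: 3 H each → 6
  2 × C: 1 H each → 2
  2 × O: no H
  1 × Br: no H
  1 × Cl: no H
  1 × F: no H
  1 × N (charge +1): 2 H
  1 × N: no H
  1 × O: 1 H
  1 × O (charge -1): no H
  Total hydrogens = 19.
Molecular formula: C14H19BrClFN2O4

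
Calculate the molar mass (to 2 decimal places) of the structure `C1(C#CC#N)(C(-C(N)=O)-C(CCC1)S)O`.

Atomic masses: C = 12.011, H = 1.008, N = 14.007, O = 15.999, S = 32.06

224.28

Molecular formula: C10H12N2O2S.
M = 10×12.011 + 12×1.008 + 2×14.007 + 2×15.999 + 1×32.06 = 224.28 g/mol.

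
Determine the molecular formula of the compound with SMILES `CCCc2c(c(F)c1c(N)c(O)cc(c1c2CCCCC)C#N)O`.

Heavy atoms from the SMILES: 19 C, 1 F, 2 N, 2 O.
Implicit hydrogens by atom environment:
  9 × C (aromatic): no H
  6 × C: 2 H each → 12
  2 × C: 3 H each → 6
  2 × O: 1 H each → 2
  1 × C (aromatic): 1 H
  1 × C: no H
  1 × F: no H
  1 × N: 2 H
  1 × N: no H
  Total hydrogens = 23.
Molecular formula: C19H23FN2O2

C19H23FN2O2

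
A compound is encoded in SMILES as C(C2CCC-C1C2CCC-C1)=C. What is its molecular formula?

Heavy atoms from the SMILES: 12 C.
Implicit hydrogens by atom environment:
  8 × C: 2 H each → 16
  4 × C: 1 H each → 4
  Total hydrogens = 20.
Molecular formula: C12H20

C12H20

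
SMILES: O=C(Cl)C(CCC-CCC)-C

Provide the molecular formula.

C9H17ClO

Heavy atoms from the SMILES: 9 C, 1 Cl, 1 O.
Implicit hydrogens by atom environment:
  5 × C: 2 H each → 10
  2 × C: 3 H each → 6
  1 × C: 1 H
  1 × C: no H
  1 × Cl: no H
  1 × O: no H
  Total hydrogens = 17.
Molecular formula: C9H17ClO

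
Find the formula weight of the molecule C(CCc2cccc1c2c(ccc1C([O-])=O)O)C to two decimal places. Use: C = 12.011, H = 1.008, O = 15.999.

243.28

Molecular formula: C15H15O3-.
M = 15×12.011 + 15×1.008 + 3×15.999 = 243.28 g/mol.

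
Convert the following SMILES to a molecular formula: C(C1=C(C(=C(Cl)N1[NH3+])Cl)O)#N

C5H4Cl2N3O+

Heavy atoms from the SMILES: 5 C, 2 Cl, 3 N, 1 O.
Implicit hydrogens by atom environment:
  4 × C (aromatic): no H
  2 × Cl: no H
  1 × C: no H
  1 × N (charge +1): 3 H
  1 × N (aromatic): no H
  1 × N: no H
  1 × O: 1 H
  Total hydrogens = 4.
Net charge +1.
Molecular formula: C5H4Cl2N3O+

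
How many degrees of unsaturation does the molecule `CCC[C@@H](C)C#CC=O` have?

3

Molecular formula from the SMILES: C8H12O.
DoU = (2C + 2 + N − H − X)/2 = (2·8 + 2 + 0 − 12 − 0)/2 = 6/2 = 3.
(Structurally: 0 ring(s) + 3 π bond(s) = 3.)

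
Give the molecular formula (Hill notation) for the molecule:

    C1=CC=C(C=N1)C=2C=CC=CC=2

Heavy atoms from the SMILES: 11 C, 1 N.
Implicit hydrogens by atom environment:
  9 × C (aromatic): 1 H each → 9
  2 × C (aromatic): no H
  1 × N (aromatic): no H
  Total hydrogens = 9.
Molecular formula: C11H9N

C11H9N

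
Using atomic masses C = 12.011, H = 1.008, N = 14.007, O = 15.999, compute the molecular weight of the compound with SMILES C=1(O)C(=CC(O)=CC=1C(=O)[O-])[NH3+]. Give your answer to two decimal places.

Molecular formula: C7H7NO4.
M = 7×12.011 + 7×1.008 + 1×14.007 + 4×15.999 = 169.14 g/mol.

169.14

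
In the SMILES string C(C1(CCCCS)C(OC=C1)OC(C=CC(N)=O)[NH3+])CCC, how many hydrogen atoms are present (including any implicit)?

Hydrogens are implicit in SMILES; fill each atom to its normal valence:
  7 × C: 2 H each → 14
  6 × C: 1 H each → 6
  3 × O: no H
  2 × C: no H
  1 × C: 3 H
  1 × N (charge +1): 3 H
  1 × N: 2 H
  1 × S: 1 H
  Total hydrogens = 29.

29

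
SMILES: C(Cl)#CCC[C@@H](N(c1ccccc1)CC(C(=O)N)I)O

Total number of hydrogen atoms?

Hydrogens are implicit in SMILES; fill each atom to its normal valence:
  5 × C (aromatic): 1 H each → 5
  3 × C: 2 H each → 6
  3 × C: no H
  2 × C: 1 H each → 2
  1 × C (aromatic): no H
  1 × Cl: no H
  1 × I: no H
  1 × N: 2 H
  1 × N: no H
  1 × O: 1 H
  1 × O: no H
  Total hydrogens = 16.

16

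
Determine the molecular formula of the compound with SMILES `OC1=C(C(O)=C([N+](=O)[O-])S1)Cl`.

Heavy atoms from the SMILES: 4 C, 1 Cl, 1 N, 4 O, 1 S.
Implicit hydrogens by atom environment:
  4 × C (aromatic): no H
  2 × O: 1 H each → 2
  1 × Cl: no H
  1 × N (charge +1): no H
  1 × O: no H
  1 × O (charge -1): no H
  1 × S (aromatic): no H
  Total hydrogens = 2.
Molecular formula: C4H2ClNO4S

C4H2ClNO4S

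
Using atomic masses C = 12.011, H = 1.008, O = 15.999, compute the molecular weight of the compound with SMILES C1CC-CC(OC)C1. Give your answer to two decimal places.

Molecular formula: C7H14O.
M = 7×12.011 + 14×1.008 + 1×15.999 = 114.19 g/mol.

114.19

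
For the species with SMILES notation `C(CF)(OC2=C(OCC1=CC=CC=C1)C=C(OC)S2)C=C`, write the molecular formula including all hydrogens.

C16H17FO3S

Heavy atoms from the SMILES: 16 C, 1 F, 3 O, 1 S.
Implicit hydrogens by atom environment:
  6 × C (aromatic): 1 H each → 6
  4 × C (aromatic): no H
  3 × C: 2 H each → 6
  3 × O: no H
  2 × C: 1 H each → 2
  1 × C: 3 H
  1 × F: no H
  1 × S (aromatic): no H
  Total hydrogens = 17.
Molecular formula: C16H17FO3S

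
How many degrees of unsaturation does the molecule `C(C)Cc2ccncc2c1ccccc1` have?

8

Molecular formula from the SMILES: C14H15N.
DoU = (2C + 2 + N − H − X)/2 = (2·14 + 2 + 1 − 15 − 0)/2 = 16/2 = 8.
(Structurally: 2 ring(s) + 6 π bond(s) = 8.)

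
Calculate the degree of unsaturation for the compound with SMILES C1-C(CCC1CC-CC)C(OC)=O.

2

Molecular formula from the SMILES: C11H20O2.
DoU = (2C + 2 + N − H − X)/2 = (2·11 + 2 + 0 − 20 − 0)/2 = 4/2 = 2.
(Structurally: 1 ring(s) + 1 π bond(s) = 2.)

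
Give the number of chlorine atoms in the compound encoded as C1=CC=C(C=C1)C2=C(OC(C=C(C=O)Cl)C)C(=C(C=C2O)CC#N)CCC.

The symbol for chlorine appears 1 time in the SMILES.

1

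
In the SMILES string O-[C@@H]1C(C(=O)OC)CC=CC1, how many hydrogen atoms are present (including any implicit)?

Hydrogens are implicit in SMILES; fill each atom to its normal valence:
  4 × C: 1 H each → 4
  2 × C: 2 H each → 4
  2 × O: no H
  1 × C: 3 H
  1 × C: no H
  1 × O: 1 H
  Total hydrogens = 12.

12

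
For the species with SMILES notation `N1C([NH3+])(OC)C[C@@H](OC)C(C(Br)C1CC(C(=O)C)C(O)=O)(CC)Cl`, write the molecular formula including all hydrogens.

C15H27BrClN2O5+

Heavy atoms from the SMILES: 1 Br, 15 C, 1 Cl, 2 N, 5 O.
Implicit hydrogens by atom environment:
  4 × C: 3 H each → 12
  4 × C: 1 H each → 4
  4 × C: no H
  4 × O: no H
  3 × C: 2 H each → 6
  1 × Br: no H
  1 × Cl: no H
  1 × N (charge +1): 3 H
  1 × N: 1 H
  1 × O: 1 H
  Total hydrogens = 27.
Net charge +1.
Molecular formula: C15H27BrClN2O5+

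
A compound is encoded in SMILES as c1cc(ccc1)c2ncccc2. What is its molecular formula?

Heavy atoms from the SMILES: 11 C, 1 N.
Implicit hydrogens by atom environment:
  9 × C (aromatic): 1 H each → 9
  2 × C (aromatic): no H
  1 × N (aromatic): no H
  Total hydrogens = 9.
Molecular formula: C11H9N

C11H9N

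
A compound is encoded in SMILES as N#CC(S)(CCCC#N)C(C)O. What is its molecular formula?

Heavy atoms from the SMILES: 8 C, 2 N, 1 O, 1 S.
Implicit hydrogens by atom environment:
  3 × C: 2 H each → 6
  3 × C: no H
  2 × N: no H
  1 × C: 3 H
  1 × C: 1 H
  1 × O: 1 H
  1 × S: 1 H
  Total hydrogens = 12.
Molecular formula: C8H12N2OS

C8H12N2OS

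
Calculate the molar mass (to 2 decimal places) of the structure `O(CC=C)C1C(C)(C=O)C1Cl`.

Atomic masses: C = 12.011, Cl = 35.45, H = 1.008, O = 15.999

174.62

Molecular formula: C8H11ClO2.
M = 8×12.011 + 1×35.45 + 11×1.008 + 2×15.999 = 174.62 g/mol.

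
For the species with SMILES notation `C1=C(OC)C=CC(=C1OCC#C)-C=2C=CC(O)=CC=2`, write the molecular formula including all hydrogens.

C16H14O3

Heavy atoms from the SMILES: 16 C, 3 O.
Implicit hydrogens by atom environment:
  7 × C (aromatic): 1 H each → 7
  5 × C (aromatic): no H
  2 × O: no H
  1 × C: 3 H
  1 × C: 2 H
  1 × C: 1 H
  1 × C: no H
  1 × O: 1 H
  Total hydrogens = 14.
Molecular formula: C16H14O3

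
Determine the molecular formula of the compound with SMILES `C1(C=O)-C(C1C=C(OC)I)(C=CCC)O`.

C11H15IO3

Heavy atoms from the SMILES: 11 C, 1 I, 3 O.
Implicit hydrogens by atom environment:
  6 × C: 1 H each → 6
  2 × C: 3 H each → 6
  2 × C: no H
  2 × O: no H
  1 × C: 2 H
  1 × I: no H
  1 × O: 1 H
  Total hydrogens = 15.
Molecular formula: C11H15IO3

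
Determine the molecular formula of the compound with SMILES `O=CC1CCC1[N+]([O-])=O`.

C5H7NO3

Heavy atoms from the SMILES: 5 C, 1 N, 3 O.
Implicit hydrogens by atom environment:
  3 × C: 1 H each → 3
  2 × C: 2 H each → 4
  2 × O: no H
  1 × N (charge +1): no H
  1 × O (charge -1): no H
  Total hydrogens = 7.
Molecular formula: C5H7NO3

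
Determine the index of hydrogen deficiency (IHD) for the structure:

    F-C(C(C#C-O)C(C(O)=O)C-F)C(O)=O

4

Molecular formula from the SMILES: C8H8F2O5.
DoU = (2C + 2 + N − H − X)/2 = (2·8 + 2 + 0 − 8 − 2)/2 = 8/2 = 4.
(Structurally: 0 ring(s) + 4 π bond(s) = 4.)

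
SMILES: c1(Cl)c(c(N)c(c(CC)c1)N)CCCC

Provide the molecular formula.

Heavy atoms from the SMILES: 12 C, 1 Cl, 2 N.
Implicit hydrogens by atom environment:
  5 × C (aromatic): no H
  4 × C: 2 H each → 8
  2 × C: 3 H each → 6
  2 × N: 2 H each → 4
  1 × C (aromatic): 1 H
  1 × Cl: no H
  Total hydrogens = 19.
Molecular formula: C12H19ClN2

C12H19ClN2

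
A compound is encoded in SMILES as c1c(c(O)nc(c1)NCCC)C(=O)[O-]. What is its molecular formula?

C9H11N2O3-

Heavy atoms from the SMILES: 9 C, 2 N, 3 O.
Implicit hydrogens by atom environment:
  3 × C (aromatic): no H
  2 × C: 2 H each → 4
  2 × C (aromatic): 1 H each → 2
  1 × C: 3 H
  1 × C: no H
  1 × N: 1 H
  1 × N (aromatic): no H
  1 × O: 1 H
  1 × O: no H
  1 × O (charge -1): no H
  Total hydrogens = 11.
Net charge -1.
Molecular formula: C9H11N2O3-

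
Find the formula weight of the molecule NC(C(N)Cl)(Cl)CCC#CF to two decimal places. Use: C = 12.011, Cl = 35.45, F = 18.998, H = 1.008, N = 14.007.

199.05

Molecular formula: C6H9Cl2FN2.
M = 6×12.011 + 2×35.45 + 1×18.998 + 9×1.008 + 2×14.007 = 199.05 g/mol.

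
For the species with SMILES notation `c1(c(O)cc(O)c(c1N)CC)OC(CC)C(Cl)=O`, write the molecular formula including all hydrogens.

C12H16ClNO4

Heavy atoms from the SMILES: 12 C, 1 Cl, 1 N, 4 O.
Implicit hydrogens by atom environment:
  5 × C (aromatic): no H
  2 × C: 3 H each → 6
  2 × C: 2 H each → 4
  2 × O: 1 H each → 2
  2 × O: no H
  1 × C (aromatic): 1 H
  1 × C: 1 H
  1 × C: no H
  1 × Cl: no H
  1 × N: 2 H
  Total hydrogens = 16.
Molecular formula: C12H16ClNO4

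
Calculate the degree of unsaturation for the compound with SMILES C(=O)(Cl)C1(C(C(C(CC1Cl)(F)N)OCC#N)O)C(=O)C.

5

Molecular formula from the SMILES: C11H13Cl2FN2O4.
DoU = (2C + 2 + N − H − X)/2 = (2·11 + 2 + 2 − 13 − 3)/2 = 10/2 = 5.
(Structurally: 1 ring(s) + 4 π bond(s) = 5.)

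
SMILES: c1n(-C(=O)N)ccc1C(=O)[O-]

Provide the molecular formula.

C6H5N2O3-

Heavy atoms from the SMILES: 6 C, 2 N, 3 O.
Implicit hydrogens by atom environment:
  3 × C (aromatic): 1 H each → 3
  2 × C: no H
  2 × O: no H
  1 × C (aromatic): no H
  1 × N: 2 H
  1 × N (aromatic): no H
  1 × O (charge -1): no H
  Total hydrogens = 5.
Net charge -1.
Molecular formula: C6H5N2O3-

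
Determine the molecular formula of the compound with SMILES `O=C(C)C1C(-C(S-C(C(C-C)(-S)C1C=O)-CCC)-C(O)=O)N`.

Heavy atoms from the SMILES: 15 C, 1 N, 4 O, 2 S.
Implicit hydrogens by atom environment:
  6 × C: 1 H each → 6
  3 × C: 3 H each → 9
  3 × C: 2 H each → 6
  3 × C: no H
  3 × O: no H
  1 × N: 2 H
  1 × O: 1 H
  1 × S: 1 H
  1 × S: no H
  Total hydrogens = 25.
Molecular formula: C15H25NO4S2

C15H25NO4S2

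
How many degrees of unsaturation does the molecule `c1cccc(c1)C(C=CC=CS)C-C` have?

6

Molecular formula from the SMILES: C13H16S.
DoU = (2C + 2 + N − H − X)/2 = (2·13 + 2 + 0 − 16 − 0)/2 = 12/2 = 6.
(Structurally: 1 ring(s) + 5 π bond(s) = 6.)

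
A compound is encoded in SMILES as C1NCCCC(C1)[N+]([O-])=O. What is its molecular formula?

Heavy atoms from the SMILES: 6 C, 2 N, 2 O.
Implicit hydrogens by atom environment:
  5 × C: 2 H each → 10
  1 × C: 1 H
  1 × N: 1 H
  1 × N (charge +1): no H
  1 × O: no H
  1 × O (charge -1): no H
  Total hydrogens = 12.
Molecular formula: C6H12N2O2

C6H12N2O2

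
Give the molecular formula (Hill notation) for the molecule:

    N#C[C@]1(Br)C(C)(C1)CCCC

C9H14BrN

Heavy atoms from the SMILES: 1 Br, 9 C, 1 N.
Implicit hydrogens by atom environment:
  4 × C: 2 H each → 8
  3 × C: no H
  2 × C: 3 H each → 6
  1 × Br: no H
  1 × N: no H
  Total hydrogens = 14.
Molecular formula: C9H14BrN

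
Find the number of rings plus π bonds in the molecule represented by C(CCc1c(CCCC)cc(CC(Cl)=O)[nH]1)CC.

4

Molecular formula from the SMILES: C15H24ClNO.
DoU = (2C + 2 + N − H − X)/2 = (2·15 + 2 + 1 − 24 − 1)/2 = 8/2 = 4.
(Structurally: 1 ring(s) + 3 π bond(s) = 4.)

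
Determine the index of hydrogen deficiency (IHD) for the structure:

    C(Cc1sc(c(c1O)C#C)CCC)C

Molecular formula from the SMILES: C12H16OS.
DoU = (2C + 2 + N − H − X)/2 = (2·12 + 2 + 0 − 16 − 0)/2 = 10/2 = 5.
(Structurally: 1 ring(s) + 4 π bond(s) = 5.)

5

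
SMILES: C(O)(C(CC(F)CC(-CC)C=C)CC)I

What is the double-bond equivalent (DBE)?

1

Molecular formula from the SMILES: C12H22FIO.
DoU = (2C + 2 + N − H − X)/2 = (2·12 + 2 + 0 − 22 − 2)/2 = 2/2 = 1.
(Structurally: 0 ring(s) + 1 π bond(s) = 1.)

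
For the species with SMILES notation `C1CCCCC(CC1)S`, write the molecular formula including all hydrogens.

C8H16S

Heavy atoms from the SMILES: 8 C, 1 S.
Implicit hydrogens by atom environment:
  7 × C: 2 H each → 14
  1 × C: 1 H
  1 × S: 1 H
  Total hydrogens = 16.
Molecular formula: C8H16S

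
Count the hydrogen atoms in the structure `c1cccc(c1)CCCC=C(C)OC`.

Hydrogens are implicit in SMILES; fill each atom to its normal valence:
  5 × C (aromatic): 1 H each → 5
  3 × C: 2 H each → 6
  2 × C: 3 H each → 6
  1 × C: 1 H
  1 × C: no H
  1 × C (aromatic): no H
  1 × O: no H
  Total hydrogens = 18.

18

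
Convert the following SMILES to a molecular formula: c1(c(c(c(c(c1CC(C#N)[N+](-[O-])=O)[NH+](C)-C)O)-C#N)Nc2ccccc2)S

Heavy atoms from the SMILES: 18 C, 5 N, 3 O, 1 S.
Implicit hydrogens by atom environment:
  7 × C (aromatic): no H
  5 × C (aromatic): 1 H each → 5
  2 × C: 3 H each → 6
  2 × C: no H
  2 × N: no H
  1 × C: 2 H
  1 × C: 1 H
  1 × N: 1 H
  1 × N (charge +1): 1 H
  1 × N (charge +1): no H
  1 × O: 1 H
  1 × O: no H
  1 × O (charge -1): no H
  1 × S: 1 H
  Total hydrogens = 18.
Net charge +1.
Molecular formula: C18H18N5O3S+

C18H18N5O3S+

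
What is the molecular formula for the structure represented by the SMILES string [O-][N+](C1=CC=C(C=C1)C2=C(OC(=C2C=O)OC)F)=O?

C12H8FNO5

Heavy atoms from the SMILES: 12 C, 1 F, 1 N, 5 O.
Implicit hydrogens by atom environment:
  6 × C (aromatic): no H
  4 × C (aromatic): 1 H each → 4
  3 × O: no H
  1 × C: 3 H
  1 × C: 1 H
  1 × F: no H
  1 × N (charge +1): no H
  1 × O (aromatic): no H
  1 × O (charge -1): no H
  Total hydrogens = 8.
Molecular formula: C12H8FNO5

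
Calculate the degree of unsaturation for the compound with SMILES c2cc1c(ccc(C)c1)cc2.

7

Molecular formula from the SMILES: C11H10.
DoU = (2C + 2 + N − H − X)/2 = (2·11 + 2 + 0 − 10 − 0)/2 = 14/2 = 7.
(Structurally: 2 ring(s) + 5 π bond(s) = 7.)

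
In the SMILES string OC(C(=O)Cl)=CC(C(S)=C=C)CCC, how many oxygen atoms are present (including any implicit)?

The symbol for oxygen appears 2 times in the SMILES.

2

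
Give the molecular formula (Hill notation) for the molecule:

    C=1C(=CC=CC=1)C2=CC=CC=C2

C12H10

Heavy atoms from the SMILES: 12 C.
Implicit hydrogens by atom environment:
  10 × C (aromatic): 1 H each → 10
  2 × C (aromatic): no H
  Total hydrogens = 10.
Molecular formula: C12H10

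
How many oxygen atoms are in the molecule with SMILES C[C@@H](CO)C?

1

The symbol for oxygen appears 1 time in the SMILES.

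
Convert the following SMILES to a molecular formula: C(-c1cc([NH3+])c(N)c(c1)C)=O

Heavy atoms from the SMILES: 8 C, 2 N, 1 O.
Implicit hydrogens by atom environment:
  4 × C (aromatic): no H
  2 × C (aromatic): 1 H each → 2
  1 × C: 3 H
  1 × C: 1 H
  1 × N (charge +1): 3 H
  1 × N: 2 H
  1 × O: no H
  Total hydrogens = 11.
Net charge +1.
Molecular formula: C8H11N2O+

C8H11N2O+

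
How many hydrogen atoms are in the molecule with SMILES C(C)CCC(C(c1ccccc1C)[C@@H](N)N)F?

Hydrogens are implicit in SMILES; fill each atom to its normal valence:
  4 × C (aromatic): 1 H each → 4
  3 × C: 2 H each → 6
  3 × C: 1 H each → 3
  2 × C: 3 H each → 6
  2 × C (aromatic): no H
  2 × N: 2 H each → 4
  1 × F: no H
  Total hydrogens = 23.

23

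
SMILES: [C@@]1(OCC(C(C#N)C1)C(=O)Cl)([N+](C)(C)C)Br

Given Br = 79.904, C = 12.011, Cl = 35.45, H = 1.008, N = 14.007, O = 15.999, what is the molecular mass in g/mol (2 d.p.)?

Molecular formula: C10H15BrClN2O2+.
M = 1×79.904 + 10×12.011 + 1×35.45 + 15×1.008 + 2×14.007 + 2×15.999 = 310.60 g/mol.

310.60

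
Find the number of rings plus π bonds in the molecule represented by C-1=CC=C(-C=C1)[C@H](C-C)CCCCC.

4

Molecular formula from the SMILES: C14H22.
DoU = (2C + 2 + N − H − X)/2 = (2·14 + 2 + 0 − 22 − 0)/2 = 8/2 = 4.
(Structurally: 1 ring(s) + 3 π bond(s) = 4.)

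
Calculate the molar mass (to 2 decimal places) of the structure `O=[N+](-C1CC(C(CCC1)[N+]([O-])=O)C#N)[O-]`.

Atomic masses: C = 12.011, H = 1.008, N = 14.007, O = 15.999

213.19

Molecular formula: C8H11N3O4.
M = 8×12.011 + 11×1.008 + 3×14.007 + 4×15.999 = 213.19 g/mol.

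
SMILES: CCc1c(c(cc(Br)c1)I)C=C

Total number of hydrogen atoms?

10

Hydrogens are implicit in SMILES; fill each atom to its normal valence:
  4 × C (aromatic): no H
  2 × C: 2 H each → 4
  2 × C (aromatic): 1 H each → 2
  1 × Br: no H
  1 × C: 3 H
  1 × C: 1 H
  1 × I: no H
  Total hydrogens = 10.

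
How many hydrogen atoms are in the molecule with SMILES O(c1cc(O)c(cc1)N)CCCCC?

17

Hydrogens are implicit in SMILES; fill each atom to its normal valence:
  4 × C: 2 H each → 8
  3 × C (aromatic): 1 H each → 3
  3 × C (aromatic): no H
  1 × C: 3 H
  1 × N: 2 H
  1 × O: 1 H
  1 × O: no H
  Total hydrogens = 17.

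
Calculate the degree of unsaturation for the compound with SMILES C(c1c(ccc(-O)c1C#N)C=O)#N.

9

Molecular formula from the SMILES: C9H4N2O2.
DoU = (2C + 2 + N − H − X)/2 = (2·9 + 2 + 2 − 4 − 0)/2 = 18/2 = 9.
(Structurally: 1 ring(s) + 8 π bond(s) = 9.)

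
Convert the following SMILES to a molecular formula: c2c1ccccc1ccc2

C10H8

Heavy atoms from the SMILES: 10 C.
Implicit hydrogens by atom environment:
  8 × C (aromatic): 1 H each → 8
  2 × C (aromatic): no H
  Total hydrogens = 8.
Molecular formula: C10H8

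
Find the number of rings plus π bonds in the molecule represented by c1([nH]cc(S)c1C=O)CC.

4

Molecular formula from the SMILES: C7H9NOS.
DoU = (2C + 2 + N − H − X)/2 = (2·7 + 2 + 1 − 9 − 0)/2 = 8/2 = 4.
(Structurally: 1 ring(s) + 3 π bond(s) = 4.)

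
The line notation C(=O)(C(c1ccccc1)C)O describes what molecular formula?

C9H10O2

Heavy atoms from the SMILES: 9 C, 2 O.
Implicit hydrogens by atom environment:
  5 × C (aromatic): 1 H each → 5
  1 × C: 3 H
  1 × C: 1 H
  1 × C: no H
  1 × C (aromatic): no H
  1 × O: 1 H
  1 × O: no H
  Total hydrogens = 10.
Molecular formula: C9H10O2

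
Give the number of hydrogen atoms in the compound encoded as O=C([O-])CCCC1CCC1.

13

Hydrogens are implicit in SMILES; fill each atom to its normal valence:
  6 × C: 2 H each → 12
  1 × C: 1 H
  1 × C: no H
  1 × O: no H
  1 × O (charge -1): no H
  Total hydrogens = 13.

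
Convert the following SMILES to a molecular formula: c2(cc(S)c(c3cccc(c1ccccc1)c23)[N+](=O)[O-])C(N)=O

C17H12N2O3S

Heavy atoms from the SMILES: 17 C, 2 N, 3 O, 1 S.
Implicit hydrogens by atom environment:
  9 × C (aromatic): 1 H each → 9
  7 × C (aromatic): no H
  2 × O: no H
  1 × C: no H
  1 × N: 2 H
  1 × N (charge +1): no H
  1 × O (charge -1): no H
  1 × S: 1 H
  Total hydrogens = 12.
Molecular formula: C17H12N2O3S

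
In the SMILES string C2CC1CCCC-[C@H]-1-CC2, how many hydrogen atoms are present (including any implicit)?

18

Hydrogens are implicit in SMILES; fill each atom to its normal valence:
  8 × C: 2 H each → 16
  2 × C: 1 H each → 2
  Total hydrogens = 18.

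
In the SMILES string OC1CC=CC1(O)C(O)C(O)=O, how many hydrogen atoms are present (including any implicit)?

10

Hydrogens are implicit in SMILES; fill each atom to its normal valence:
  4 × C: 1 H each → 4
  4 × O: 1 H each → 4
  2 × C: no H
  1 × C: 2 H
  1 × O: no H
  Total hydrogens = 10.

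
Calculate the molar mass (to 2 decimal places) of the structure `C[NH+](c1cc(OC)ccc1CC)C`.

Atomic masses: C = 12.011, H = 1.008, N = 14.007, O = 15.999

180.27

Molecular formula: C11H18NO+.
M = 11×12.011 + 18×1.008 + 1×14.007 + 1×15.999 = 180.27 g/mol.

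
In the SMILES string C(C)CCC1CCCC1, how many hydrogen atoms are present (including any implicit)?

18

Hydrogens are implicit in SMILES; fill each atom to its normal valence:
  7 × C: 2 H each → 14
  1 × C: 3 H
  1 × C: 1 H
  Total hydrogens = 18.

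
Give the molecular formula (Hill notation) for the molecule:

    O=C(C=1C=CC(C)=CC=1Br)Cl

C8H6BrClO

Heavy atoms from the SMILES: 1 Br, 8 C, 1 Cl, 1 O.
Implicit hydrogens by atom environment:
  3 × C (aromatic): 1 H each → 3
  3 × C (aromatic): no H
  1 × Br: no H
  1 × C: 3 H
  1 × C: no H
  1 × Cl: no H
  1 × O: no H
  Total hydrogens = 6.
Molecular formula: C8H6BrClO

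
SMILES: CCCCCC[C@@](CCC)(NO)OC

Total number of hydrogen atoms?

25

Hydrogens are implicit in SMILES; fill each atom to its normal valence:
  7 × C: 2 H each → 14
  3 × C: 3 H each → 9
  1 × C: no H
  1 × N: 1 H
  1 × O: 1 H
  1 × O: no H
  Total hydrogens = 25.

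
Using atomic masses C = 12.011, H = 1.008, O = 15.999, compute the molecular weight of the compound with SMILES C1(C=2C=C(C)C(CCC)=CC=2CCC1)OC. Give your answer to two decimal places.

Molecular formula: C15H22O.
M = 15×12.011 + 22×1.008 + 1×15.999 = 218.34 g/mol.

218.34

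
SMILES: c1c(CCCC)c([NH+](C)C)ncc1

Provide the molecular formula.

Heavy atoms from the SMILES: 11 C, 2 N.
Implicit hydrogens by atom environment:
  3 × C: 3 H each → 9
  3 × C: 2 H each → 6
  3 × C (aromatic): 1 H each → 3
  2 × C (aromatic): no H
  1 × N (charge +1): 1 H
  1 × N (aromatic): no H
  Total hydrogens = 19.
Net charge +1.
Molecular formula: C11H19N2+

C11H19N2+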